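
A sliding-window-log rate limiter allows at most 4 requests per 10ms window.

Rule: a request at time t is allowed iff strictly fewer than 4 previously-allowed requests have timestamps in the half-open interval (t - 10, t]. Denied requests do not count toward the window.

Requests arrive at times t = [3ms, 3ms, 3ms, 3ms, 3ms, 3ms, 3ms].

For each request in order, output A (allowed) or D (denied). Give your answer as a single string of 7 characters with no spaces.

Tracking allowed requests in the window:
  req#1 t=3ms: ALLOW
  req#2 t=3ms: ALLOW
  req#3 t=3ms: ALLOW
  req#4 t=3ms: ALLOW
  req#5 t=3ms: DENY
  req#6 t=3ms: DENY
  req#7 t=3ms: DENY

Answer: AAAADDD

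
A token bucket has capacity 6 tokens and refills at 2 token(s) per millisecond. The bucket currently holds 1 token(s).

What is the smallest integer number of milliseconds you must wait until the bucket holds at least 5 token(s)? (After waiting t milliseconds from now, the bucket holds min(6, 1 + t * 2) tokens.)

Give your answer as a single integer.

Need 1 + t * 2 >= 5, so t >= 4/2.
Smallest integer t = ceil(4/2) = 2.

Answer: 2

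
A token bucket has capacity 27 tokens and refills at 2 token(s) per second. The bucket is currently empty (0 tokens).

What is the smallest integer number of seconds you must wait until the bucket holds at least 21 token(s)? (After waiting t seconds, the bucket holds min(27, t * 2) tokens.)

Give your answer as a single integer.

Answer: 11

Derivation:
Need t * 2 >= 21, so t >= 21/2.
Smallest integer t = ceil(21/2) = 11.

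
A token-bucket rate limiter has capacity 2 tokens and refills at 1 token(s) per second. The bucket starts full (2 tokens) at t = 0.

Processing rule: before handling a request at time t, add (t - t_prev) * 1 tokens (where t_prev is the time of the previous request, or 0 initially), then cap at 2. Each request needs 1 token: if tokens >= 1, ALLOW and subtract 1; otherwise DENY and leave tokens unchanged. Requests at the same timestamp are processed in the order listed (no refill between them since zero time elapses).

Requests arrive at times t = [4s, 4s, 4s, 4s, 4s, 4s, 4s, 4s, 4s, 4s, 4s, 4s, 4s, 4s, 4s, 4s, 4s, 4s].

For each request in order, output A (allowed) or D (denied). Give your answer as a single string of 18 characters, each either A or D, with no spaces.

Simulating step by step:
  req#1 t=4s: ALLOW
  req#2 t=4s: ALLOW
  req#3 t=4s: DENY
  req#4 t=4s: DENY
  req#5 t=4s: DENY
  req#6 t=4s: DENY
  req#7 t=4s: DENY
  req#8 t=4s: DENY
  req#9 t=4s: DENY
  req#10 t=4s: DENY
  req#11 t=4s: DENY
  req#12 t=4s: DENY
  req#13 t=4s: DENY
  req#14 t=4s: DENY
  req#15 t=4s: DENY
  req#16 t=4s: DENY
  req#17 t=4s: DENY
  req#18 t=4s: DENY

Answer: AADDDDDDDDDDDDDDDD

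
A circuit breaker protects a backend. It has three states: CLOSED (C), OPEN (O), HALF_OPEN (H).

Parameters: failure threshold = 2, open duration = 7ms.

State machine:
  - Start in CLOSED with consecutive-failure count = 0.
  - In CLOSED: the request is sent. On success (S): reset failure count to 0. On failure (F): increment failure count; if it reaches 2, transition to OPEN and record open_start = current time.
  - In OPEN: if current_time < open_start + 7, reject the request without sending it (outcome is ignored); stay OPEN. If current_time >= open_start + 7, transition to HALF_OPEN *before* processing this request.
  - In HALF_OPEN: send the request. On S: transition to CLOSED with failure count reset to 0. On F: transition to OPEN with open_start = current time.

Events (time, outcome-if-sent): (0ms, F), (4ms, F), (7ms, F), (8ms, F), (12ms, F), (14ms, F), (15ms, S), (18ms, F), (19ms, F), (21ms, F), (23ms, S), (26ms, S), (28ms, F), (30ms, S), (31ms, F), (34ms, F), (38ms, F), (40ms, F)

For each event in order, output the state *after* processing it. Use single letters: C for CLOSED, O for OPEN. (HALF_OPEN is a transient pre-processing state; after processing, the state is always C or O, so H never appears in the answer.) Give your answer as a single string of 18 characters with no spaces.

Answer: COOOOOOOOOOCCCCOOO

Derivation:
State after each event:
  event#1 t=0ms outcome=F: state=CLOSED
  event#2 t=4ms outcome=F: state=OPEN
  event#3 t=7ms outcome=F: state=OPEN
  event#4 t=8ms outcome=F: state=OPEN
  event#5 t=12ms outcome=F: state=OPEN
  event#6 t=14ms outcome=F: state=OPEN
  event#7 t=15ms outcome=S: state=OPEN
  event#8 t=18ms outcome=F: state=OPEN
  event#9 t=19ms outcome=F: state=OPEN
  event#10 t=21ms outcome=F: state=OPEN
  event#11 t=23ms outcome=S: state=OPEN
  event#12 t=26ms outcome=S: state=CLOSED
  event#13 t=28ms outcome=F: state=CLOSED
  event#14 t=30ms outcome=S: state=CLOSED
  event#15 t=31ms outcome=F: state=CLOSED
  event#16 t=34ms outcome=F: state=OPEN
  event#17 t=38ms outcome=F: state=OPEN
  event#18 t=40ms outcome=F: state=OPEN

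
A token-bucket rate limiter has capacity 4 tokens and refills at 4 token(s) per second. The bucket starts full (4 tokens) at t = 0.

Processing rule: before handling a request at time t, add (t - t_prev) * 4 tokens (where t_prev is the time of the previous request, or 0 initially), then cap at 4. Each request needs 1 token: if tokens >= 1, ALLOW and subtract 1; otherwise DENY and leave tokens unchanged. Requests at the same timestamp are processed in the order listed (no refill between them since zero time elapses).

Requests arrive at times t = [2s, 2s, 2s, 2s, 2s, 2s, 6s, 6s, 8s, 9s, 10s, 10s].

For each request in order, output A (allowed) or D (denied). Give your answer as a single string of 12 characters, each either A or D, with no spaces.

Answer: AAAADDAAAAAA

Derivation:
Simulating step by step:
  req#1 t=2s: ALLOW
  req#2 t=2s: ALLOW
  req#3 t=2s: ALLOW
  req#4 t=2s: ALLOW
  req#5 t=2s: DENY
  req#6 t=2s: DENY
  req#7 t=6s: ALLOW
  req#8 t=6s: ALLOW
  req#9 t=8s: ALLOW
  req#10 t=9s: ALLOW
  req#11 t=10s: ALLOW
  req#12 t=10s: ALLOW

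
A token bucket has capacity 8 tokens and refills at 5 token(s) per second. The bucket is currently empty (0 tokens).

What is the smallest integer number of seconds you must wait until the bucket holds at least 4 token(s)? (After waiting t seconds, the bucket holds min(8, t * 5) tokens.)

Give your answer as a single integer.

Need t * 5 >= 4, so t >= 4/5.
Smallest integer t = ceil(4/5) = 1.

Answer: 1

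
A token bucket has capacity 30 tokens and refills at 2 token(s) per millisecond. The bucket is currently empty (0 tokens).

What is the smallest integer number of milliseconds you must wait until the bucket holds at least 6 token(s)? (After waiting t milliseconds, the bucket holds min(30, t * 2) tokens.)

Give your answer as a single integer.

Answer: 3

Derivation:
Need t * 2 >= 6, so t >= 6/2.
Smallest integer t = ceil(6/2) = 3.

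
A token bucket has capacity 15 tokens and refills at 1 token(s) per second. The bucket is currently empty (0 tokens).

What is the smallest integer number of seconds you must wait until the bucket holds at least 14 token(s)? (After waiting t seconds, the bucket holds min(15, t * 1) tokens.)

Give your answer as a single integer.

Answer: 14

Derivation:
Need t * 1 >= 14, so t >= 14/1.
Smallest integer t = ceil(14/1) = 14.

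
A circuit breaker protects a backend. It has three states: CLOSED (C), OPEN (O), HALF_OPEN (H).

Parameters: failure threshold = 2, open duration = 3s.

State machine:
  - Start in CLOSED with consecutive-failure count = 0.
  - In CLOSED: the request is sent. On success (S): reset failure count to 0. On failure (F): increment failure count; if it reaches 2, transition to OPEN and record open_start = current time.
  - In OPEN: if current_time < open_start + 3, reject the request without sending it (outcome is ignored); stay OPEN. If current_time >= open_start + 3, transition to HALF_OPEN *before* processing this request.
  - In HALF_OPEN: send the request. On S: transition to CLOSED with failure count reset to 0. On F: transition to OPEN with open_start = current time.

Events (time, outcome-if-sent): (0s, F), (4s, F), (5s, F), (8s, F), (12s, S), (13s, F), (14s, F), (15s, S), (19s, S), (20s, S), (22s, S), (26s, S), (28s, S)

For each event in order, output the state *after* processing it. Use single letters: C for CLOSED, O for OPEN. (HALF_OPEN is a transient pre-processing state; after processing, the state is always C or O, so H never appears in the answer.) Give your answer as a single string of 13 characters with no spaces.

Answer: COOOCCOOCCCCC

Derivation:
State after each event:
  event#1 t=0s outcome=F: state=CLOSED
  event#2 t=4s outcome=F: state=OPEN
  event#3 t=5s outcome=F: state=OPEN
  event#4 t=8s outcome=F: state=OPEN
  event#5 t=12s outcome=S: state=CLOSED
  event#6 t=13s outcome=F: state=CLOSED
  event#7 t=14s outcome=F: state=OPEN
  event#8 t=15s outcome=S: state=OPEN
  event#9 t=19s outcome=S: state=CLOSED
  event#10 t=20s outcome=S: state=CLOSED
  event#11 t=22s outcome=S: state=CLOSED
  event#12 t=26s outcome=S: state=CLOSED
  event#13 t=28s outcome=S: state=CLOSED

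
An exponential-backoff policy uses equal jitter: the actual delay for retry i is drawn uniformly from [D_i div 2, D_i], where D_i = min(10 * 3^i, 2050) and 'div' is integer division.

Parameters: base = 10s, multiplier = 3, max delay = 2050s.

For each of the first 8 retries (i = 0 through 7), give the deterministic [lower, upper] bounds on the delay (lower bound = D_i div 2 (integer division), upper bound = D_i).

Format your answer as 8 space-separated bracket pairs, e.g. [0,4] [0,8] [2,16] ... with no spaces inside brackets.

Computing bounds per retry:
  i=0: D_i=min(10*3^0,2050)=10, bounds=[5,10]
  i=1: D_i=min(10*3^1,2050)=30, bounds=[15,30]
  i=2: D_i=min(10*3^2,2050)=90, bounds=[45,90]
  i=3: D_i=min(10*3^3,2050)=270, bounds=[135,270]
  i=4: D_i=min(10*3^4,2050)=810, bounds=[405,810]
  i=5: D_i=min(10*3^5,2050)=2050, bounds=[1025,2050]
  i=6: D_i=min(10*3^6,2050)=2050, bounds=[1025,2050]
  i=7: D_i=min(10*3^7,2050)=2050, bounds=[1025,2050]

Answer: [5,10] [15,30] [45,90] [135,270] [405,810] [1025,2050] [1025,2050] [1025,2050]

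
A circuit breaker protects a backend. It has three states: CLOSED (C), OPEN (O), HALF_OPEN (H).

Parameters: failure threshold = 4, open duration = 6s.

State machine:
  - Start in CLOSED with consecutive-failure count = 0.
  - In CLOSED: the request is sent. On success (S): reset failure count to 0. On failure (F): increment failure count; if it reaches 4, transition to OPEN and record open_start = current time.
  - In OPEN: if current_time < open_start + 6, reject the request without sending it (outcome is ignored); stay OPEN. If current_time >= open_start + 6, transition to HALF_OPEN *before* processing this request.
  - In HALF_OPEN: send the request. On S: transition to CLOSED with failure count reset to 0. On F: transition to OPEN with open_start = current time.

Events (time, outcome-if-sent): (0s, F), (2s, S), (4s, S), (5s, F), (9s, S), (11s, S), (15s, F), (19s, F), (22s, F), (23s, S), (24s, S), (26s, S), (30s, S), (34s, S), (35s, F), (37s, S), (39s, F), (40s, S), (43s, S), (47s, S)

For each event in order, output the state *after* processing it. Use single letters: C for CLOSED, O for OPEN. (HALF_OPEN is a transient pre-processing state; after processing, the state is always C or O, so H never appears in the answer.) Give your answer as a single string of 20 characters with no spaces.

Answer: CCCCCCCCCCCCCCCCCCCC

Derivation:
State after each event:
  event#1 t=0s outcome=F: state=CLOSED
  event#2 t=2s outcome=S: state=CLOSED
  event#3 t=4s outcome=S: state=CLOSED
  event#4 t=5s outcome=F: state=CLOSED
  event#5 t=9s outcome=S: state=CLOSED
  event#6 t=11s outcome=S: state=CLOSED
  event#7 t=15s outcome=F: state=CLOSED
  event#8 t=19s outcome=F: state=CLOSED
  event#9 t=22s outcome=F: state=CLOSED
  event#10 t=23s outcome=S: state=CLOSED
  event#11 t=24s outcome=S: state=CLOSED
  event#12 t=26s outcome=S: state=CLOSED
  event#13 t=30s outcome=S: state=CLOSED
  event#14 t=34s outcome=S: state=CLOSED
  event#15 t=35s outcome=F: state=CLOSED
  event#16 t=37s outcome=S: state=CLOSED
  event#17 t=39s outcome=F: state=CLOSED
  event#18 t=40s outcome=S: state=CLOSED
  event#19 t=43s outcome=S: state=CLOSED
  event#20 t=47s outcome=S: state=CLOSED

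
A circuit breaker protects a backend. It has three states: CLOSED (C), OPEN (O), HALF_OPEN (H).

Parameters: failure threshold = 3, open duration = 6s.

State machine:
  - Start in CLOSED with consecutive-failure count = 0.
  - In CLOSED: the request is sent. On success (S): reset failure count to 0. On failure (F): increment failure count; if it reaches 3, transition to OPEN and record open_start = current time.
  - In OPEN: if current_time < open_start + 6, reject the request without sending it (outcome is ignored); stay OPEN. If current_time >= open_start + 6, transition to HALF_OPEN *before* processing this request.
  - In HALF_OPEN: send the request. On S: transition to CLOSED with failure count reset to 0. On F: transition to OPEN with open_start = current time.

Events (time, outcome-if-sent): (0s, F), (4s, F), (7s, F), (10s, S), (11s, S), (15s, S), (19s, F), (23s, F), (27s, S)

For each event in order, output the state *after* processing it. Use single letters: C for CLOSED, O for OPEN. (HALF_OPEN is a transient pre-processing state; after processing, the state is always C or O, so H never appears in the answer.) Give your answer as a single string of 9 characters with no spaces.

Answer: CCOOOCCCC

Derivation:
State after each event:
  event#1 t=0s outcome=F: state=CLOSED
  event#2 t=4s outcome=F: state=CLOSED
  event#3 t=7s outcome=F: state=OPEN
  event#4 t=10s outcome=S: state=OPEN
  event#5 t=11s outcome=S: state=OPEN
  event#6 t=15s outcome=S: state=CLOSED
  event#7 t=19s outcome=F: state=CLOSED
  event#8 t=23s outcome=F: state=CLOSED
  event#9 t=27s outcome=S: state=CLOSED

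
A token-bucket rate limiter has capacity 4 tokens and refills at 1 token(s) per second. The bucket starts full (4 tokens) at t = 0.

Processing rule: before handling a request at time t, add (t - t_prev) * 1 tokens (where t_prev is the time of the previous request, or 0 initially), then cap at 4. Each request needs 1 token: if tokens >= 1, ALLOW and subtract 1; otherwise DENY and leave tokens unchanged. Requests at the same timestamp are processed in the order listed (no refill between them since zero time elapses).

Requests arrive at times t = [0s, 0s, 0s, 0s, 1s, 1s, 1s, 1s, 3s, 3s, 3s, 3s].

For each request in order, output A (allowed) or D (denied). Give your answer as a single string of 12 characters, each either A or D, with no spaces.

Simulating step by step:
  req#1 t=0s: ALLOW
  req#2 t=0s: ALLOW
  req#3 t=0s: ALLOW
  req#4 t=0s: ALLOW
  req#5 t=1s: ALLOW
  req#6 t=1s: DENY
  req#7 t=1s: DENY
  req#8 t=1s: DENY
  req#9 t=3s: ALLOW
  req#10 t=3s: ALLOW
  req#11 t=3s: DENY
  req#12 t=3s: DENY

Answer: AAAAADDDAADD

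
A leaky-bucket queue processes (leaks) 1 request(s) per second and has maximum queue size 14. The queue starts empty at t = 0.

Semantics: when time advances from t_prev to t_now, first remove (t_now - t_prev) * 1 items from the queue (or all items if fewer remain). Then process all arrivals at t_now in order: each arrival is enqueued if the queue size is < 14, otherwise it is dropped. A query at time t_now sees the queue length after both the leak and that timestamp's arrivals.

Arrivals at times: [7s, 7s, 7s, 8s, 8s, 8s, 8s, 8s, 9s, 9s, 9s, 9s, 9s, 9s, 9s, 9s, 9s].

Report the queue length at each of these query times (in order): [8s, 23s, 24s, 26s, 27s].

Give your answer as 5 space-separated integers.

Answer: 7 0 0 0 0

Derivation:
Queue lengths at query times:
  query t=8s: backlog = 7
  query t=23s: backlog = 0
  query t=24s: backlog = 0
  query t=26s: backlog = 0
  query t=27s: backlog = 0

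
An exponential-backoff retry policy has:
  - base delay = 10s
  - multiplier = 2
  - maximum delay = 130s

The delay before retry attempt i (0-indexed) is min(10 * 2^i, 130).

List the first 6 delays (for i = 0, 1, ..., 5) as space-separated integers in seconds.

Computing each delay:
  i=0: min(10*2^0, 130) = 10
  i=1: min(10*2^1, 130) = 20
  i=2: min(10*2^2, 130) = 40
  i=3: min(10*2^3, 130) = 80
  i=4: min(10*2^4, 130) = 130
  i=5: min(10*2^5, 130) = 130

Answer: 10 20 40 80 130 130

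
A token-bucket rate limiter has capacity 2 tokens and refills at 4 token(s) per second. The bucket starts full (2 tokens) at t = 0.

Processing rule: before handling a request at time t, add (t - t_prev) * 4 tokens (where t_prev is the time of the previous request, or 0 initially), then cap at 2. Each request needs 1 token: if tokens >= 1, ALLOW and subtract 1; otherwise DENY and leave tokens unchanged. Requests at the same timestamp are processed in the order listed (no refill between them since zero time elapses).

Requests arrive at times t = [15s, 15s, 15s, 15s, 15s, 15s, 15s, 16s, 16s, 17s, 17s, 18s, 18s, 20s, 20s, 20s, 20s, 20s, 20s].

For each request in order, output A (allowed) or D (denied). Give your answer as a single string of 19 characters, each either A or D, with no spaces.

Simulating step by step:
  req#1 t=15s: ALLOW
  req#2 t=15s: ALLOW
  req#3 t=15s: DENY
  req#4 t=15s: DENY
  req#5 t=15s: DENY
  req#6 t=15s: DENY
  req#7 t=15s: DENY
  req#8 t=16s: ALLOW
  req#9 t=16s: ALLOW
  req#10 t=17s: ALLOW
  req#11 t=17s: ALLOW
  req#12 t=18s: ALLOW
  req#13 t=18s: ALLOW
  req#14 t=20s: ALLOW
  req#15 t=20s: ALLOW
  req#16 t=20s: DENY
  req#17 t=20s: DENY
  req#18 t=20s: DENY
  req#19 t=20s: DENY

Answer: AADDDDDAAAAAAAADDDD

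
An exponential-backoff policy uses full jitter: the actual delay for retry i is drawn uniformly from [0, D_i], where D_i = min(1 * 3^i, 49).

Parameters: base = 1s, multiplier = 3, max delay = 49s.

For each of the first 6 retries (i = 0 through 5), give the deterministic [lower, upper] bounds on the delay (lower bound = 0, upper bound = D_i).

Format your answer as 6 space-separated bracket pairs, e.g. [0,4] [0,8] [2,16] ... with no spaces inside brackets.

Computing bounds per retry:
  i=0: D_i=min(1*3^0,49)=1, bounds=[0,1]
  i=1: D_i=min(1*3^1,49)=3, bounds=[0,3]
  i=2: D_i=min(1*3^2,49)=9, bounds=[0,9]
  i=3: D_i=min(1*3^3,49)=27, bounds=[0,27]
  i=4: D_i=min(1*3^4,49)=49, bounds=[0,49]
  i=5: D_i=min(1*3^5,49)=49, bounds=[0,49]

Answer: [0,1] [0,3] [0,9] [0,27] [0,49] [0,49]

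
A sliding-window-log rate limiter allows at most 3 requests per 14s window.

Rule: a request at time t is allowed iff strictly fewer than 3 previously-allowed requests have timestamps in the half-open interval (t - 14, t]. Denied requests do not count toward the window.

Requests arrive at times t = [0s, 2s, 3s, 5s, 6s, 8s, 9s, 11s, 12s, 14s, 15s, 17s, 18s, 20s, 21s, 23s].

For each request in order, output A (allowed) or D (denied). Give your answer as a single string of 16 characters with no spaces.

Answer: AAADDDDDDADAADDD

Derivation:
Tracking allowed requests in the window:
  req#1 t=0s: ALLOW
  req#2 t=2s: ALLOW
  req#3 t=3s: ALLOW
  req#4 t=5s: DENY
  req#5 t=6s: DENY
  req#6 t=8s: DENY
  req#7 t=9s: DENY
  req#8 t=11s: DENY
  req#9 t=12s: DENY
  req#10 t=14s: ALLOW
  req#11 t=15s: DENY
  req#12 t=17s: ALLOW
  req#13 t=18s: ALLOW
  req#14 t=20s: DENY
  req#15 t=21s: DENY
  req#16 t=23s: DENY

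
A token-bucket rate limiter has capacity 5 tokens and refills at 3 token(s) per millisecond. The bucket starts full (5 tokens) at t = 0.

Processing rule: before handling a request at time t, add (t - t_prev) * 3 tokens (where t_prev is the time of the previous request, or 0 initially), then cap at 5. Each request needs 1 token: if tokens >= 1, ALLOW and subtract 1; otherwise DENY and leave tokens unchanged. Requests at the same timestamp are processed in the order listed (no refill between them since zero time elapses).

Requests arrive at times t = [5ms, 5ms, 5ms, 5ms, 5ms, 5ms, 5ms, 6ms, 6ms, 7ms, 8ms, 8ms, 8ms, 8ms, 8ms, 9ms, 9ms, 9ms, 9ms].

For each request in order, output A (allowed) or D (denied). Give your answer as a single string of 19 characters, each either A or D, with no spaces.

Answer: AAAAADDAAAAAAAAAAAD

Derivation:
Simulating step by step:
  req#1 t=5ms: ALLOW
  req#2 t=5ms: ALLOW
  req#3 t=5ms: ALLOW
  req#4 t=5ms: ALLOW
  req#5 t=5ms: ALLOW
  req#6 t=5ms: DENY
  req#7 t=5ms: DENY
  req#8 t=6ms: ALLOW
  req#9 t=6ms: ALLOW
  req#10 t=7ms: ALLOW
  req#11 t=8ms: ALLOW
  req#12 t=8ms: ALLOW
  req#13 t=8ms: ALLOW
  req#14 t=8ms: ALLOW
  req#15 t=8ms: ALLOW
  req#16 t=9ms: ALLOW
  req#17 t=9ms: ALLOW
  req#18 t=9ms: ALLOW
  req#19 t=9ms: DENY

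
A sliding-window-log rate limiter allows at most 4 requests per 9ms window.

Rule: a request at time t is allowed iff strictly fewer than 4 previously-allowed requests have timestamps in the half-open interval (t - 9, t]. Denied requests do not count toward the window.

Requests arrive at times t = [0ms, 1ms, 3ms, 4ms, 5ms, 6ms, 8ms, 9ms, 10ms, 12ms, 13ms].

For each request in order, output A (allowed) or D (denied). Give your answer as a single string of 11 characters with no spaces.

Tracking allowed requests in the window:
  req#1 t=0ms: ALLOW
  req#2 t=1ms: ALLOW
  req#3 t=3ms: ALLOW
  req#4 t=4ms: ALLOW
  req#5 t=5ms: DENY
  req#6 t=6ms: DENY
  req#7 t=8ms: DENY
  req#8 t=9ms: ALLOW
  req#9 t=10ms: ALLOW
  req#10 t=12ms: ALLOW
  req#11 t=13ms: ALLOW

Answer: AAAADDDAAAA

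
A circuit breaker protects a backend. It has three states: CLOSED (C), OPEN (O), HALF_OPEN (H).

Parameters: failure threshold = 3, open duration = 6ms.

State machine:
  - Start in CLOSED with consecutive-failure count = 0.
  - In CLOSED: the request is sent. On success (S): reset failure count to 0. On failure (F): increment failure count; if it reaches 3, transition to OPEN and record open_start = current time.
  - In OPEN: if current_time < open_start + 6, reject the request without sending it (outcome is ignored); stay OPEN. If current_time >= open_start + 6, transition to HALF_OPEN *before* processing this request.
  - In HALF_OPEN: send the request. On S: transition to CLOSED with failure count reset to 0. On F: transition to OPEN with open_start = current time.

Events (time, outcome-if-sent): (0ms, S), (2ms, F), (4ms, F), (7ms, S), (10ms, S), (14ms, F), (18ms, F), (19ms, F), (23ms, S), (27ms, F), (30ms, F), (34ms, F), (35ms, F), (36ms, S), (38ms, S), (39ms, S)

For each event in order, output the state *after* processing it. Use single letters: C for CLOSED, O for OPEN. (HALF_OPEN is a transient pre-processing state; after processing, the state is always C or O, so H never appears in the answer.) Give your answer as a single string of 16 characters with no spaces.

State after each event:
  event#1 t=0ms outcome=S: state=CLOSED
  event#2 t=2ms outcome=F: state=CLOSED
  event#3 t=4ms outcome=F: state=CLOSED
  event#4 t=7ms outcome=S: state=CLOSED
  event#5 t=10ms outcome=S: state=CLOSED
  event#6 t=14ms outcome=F: state=CLOSED
  event#7 t=18ms outcome=F: state=CLOSED
  event#8 t=19ms outcome=F: state=OPEN
  event#9 t=23ms outcome=S: state=OPEN
  event#10 t=27ms outcome=F: state=OPEN
  event#11 t=30ms outcome=F: state=OPEN
  event#12 t=34ms outcome=F: state=OPEN
  event#13 t=35ms outcome=F: state=OPEN
  event#14 t=36ms outcome=S: state=OPEN
  event#15 t=38ms outcome=S: state=OPEN
  event#16 t=39ms outcome=S: state=OPEN

Answer: CCCCCCCOOOOOOOOO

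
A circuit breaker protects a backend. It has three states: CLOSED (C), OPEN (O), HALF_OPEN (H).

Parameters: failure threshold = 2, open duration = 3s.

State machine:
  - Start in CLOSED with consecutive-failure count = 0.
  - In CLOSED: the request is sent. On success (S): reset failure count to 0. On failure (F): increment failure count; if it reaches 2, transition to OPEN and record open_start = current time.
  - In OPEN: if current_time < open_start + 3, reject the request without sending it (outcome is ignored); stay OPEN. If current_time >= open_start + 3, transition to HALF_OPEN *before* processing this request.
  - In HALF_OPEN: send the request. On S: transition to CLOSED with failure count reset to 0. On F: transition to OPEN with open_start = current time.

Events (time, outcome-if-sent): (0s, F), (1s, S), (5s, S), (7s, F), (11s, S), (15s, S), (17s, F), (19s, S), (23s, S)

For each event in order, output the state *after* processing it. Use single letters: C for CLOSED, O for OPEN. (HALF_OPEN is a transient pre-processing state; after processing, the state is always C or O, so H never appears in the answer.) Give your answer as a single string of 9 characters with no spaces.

State after each event:
  event#1 t=0s outcome=F: state=CLOSED
  event#2 t=1s outcome=S: state=CLOSED
  event#3 t=5s outcome=S: state=CLOSED
  event#4 t=7s outcome=F: state=CLOSED
  event#5 t=11s outcome=S: state=CLOSED
  event#6 t=15s outcome=S: state=CLOSED
  event#7 t=17s outcome=F: state=CLOSED
  event#8 t=19s outcome=S: state=CLOSED
  event#9 t=23s outcome=S: state=CLOSED

Answer: CCCCCCCCC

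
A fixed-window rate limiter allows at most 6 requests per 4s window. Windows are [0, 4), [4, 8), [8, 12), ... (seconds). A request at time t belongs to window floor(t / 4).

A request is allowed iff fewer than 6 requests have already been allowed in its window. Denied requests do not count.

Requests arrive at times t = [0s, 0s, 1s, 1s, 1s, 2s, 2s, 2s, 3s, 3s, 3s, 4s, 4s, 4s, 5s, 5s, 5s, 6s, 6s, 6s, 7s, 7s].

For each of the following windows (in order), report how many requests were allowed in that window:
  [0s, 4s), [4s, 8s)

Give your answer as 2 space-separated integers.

Answer: 6 6

Derivation:
Processing requests:
  req#1 t=0s (window 0): ALLOW
  req#2 t=0s (window 0): ALLOW
  req#3 t=1s (window 0): ALLOW
  req#4 t=1s (window 0): ALLOW
  req#5 t=1s (window 0): ALLOW
  req#6 t=2s (window 0): ALLOW
  req#7 t=2s (window 0): DENY
  req#8 t=2s (window 0): DENY
  req#9 t=3s (window 0): DENY
  req#10 t=3s (window 0): DENY
  req#11 t=3s (window 0): DENY
  req#12 t=4s (window 1): ALLOW
  req#13 t=4s (window 1): ALLOW
  req#14 t=4s (window 1): ALLOW
  req#15 t=5s (window 1): ALLOW
  req#16 t=5s (window 1): ALLOW
  req#17 t=5s (window 1): ALLOW
  req#18 t=6s (window 1): DENY
  req#19 t=6s (window 1): DENY
  req#20 t=6s (window 1): DENY
  req#21 t=7s (window 1): DENY
  req#22 t=7s (window 1): DENY

Allowed counts by window: 6 6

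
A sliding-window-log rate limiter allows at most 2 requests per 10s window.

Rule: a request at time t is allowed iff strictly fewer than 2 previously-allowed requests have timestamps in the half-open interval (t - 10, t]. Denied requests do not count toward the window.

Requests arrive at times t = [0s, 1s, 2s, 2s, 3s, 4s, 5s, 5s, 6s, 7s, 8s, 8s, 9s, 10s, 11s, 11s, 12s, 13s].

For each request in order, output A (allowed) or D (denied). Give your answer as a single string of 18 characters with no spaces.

Answer: AADDDDDDDDDDDAADDD

Derivation:
Tracking allowed requests in the window:
  req#1 t=0s: ALLOW
  req#2 t=1s: ALLOW
  req#3 t=2s: DENY
  req#4 t=2s: DENY
  req#5 t=3s: DENY
  req#6 t=4s: DENY
  req#7 t=5s: DENY
  req#8 t=5s: DENY
  req#9 t=6s: DENY
  req#10 t=7s: DENY
  req#11 t=8s: DENY
  req#12 t=8s: DENY
  req#13 t=9s: DENY
  req#14 t=10s: ALLOW
  req#15 t=11s: ALLOW
  req#16 t=11s: DENY
  req#17 t=12s: DENY
  req#18 t=13s: DENY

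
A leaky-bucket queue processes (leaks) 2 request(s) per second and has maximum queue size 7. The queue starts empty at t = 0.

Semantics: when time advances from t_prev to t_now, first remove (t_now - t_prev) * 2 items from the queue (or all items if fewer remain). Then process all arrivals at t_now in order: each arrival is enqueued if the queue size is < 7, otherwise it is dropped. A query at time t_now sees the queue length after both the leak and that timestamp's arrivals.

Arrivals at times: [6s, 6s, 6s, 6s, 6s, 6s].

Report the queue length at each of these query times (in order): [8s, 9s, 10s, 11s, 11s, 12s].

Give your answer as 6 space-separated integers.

Answer: 2 0 0 0 0 0

Derivation:
Queue lengths at query times:
  query t=8s: backlog = 2
  query t=9s: backlog = 0
  query t=10s: backlog = 0
  query t=11s: backlog = 0
  query t=11s: backlog = 0
  query t=12s: backlog = 0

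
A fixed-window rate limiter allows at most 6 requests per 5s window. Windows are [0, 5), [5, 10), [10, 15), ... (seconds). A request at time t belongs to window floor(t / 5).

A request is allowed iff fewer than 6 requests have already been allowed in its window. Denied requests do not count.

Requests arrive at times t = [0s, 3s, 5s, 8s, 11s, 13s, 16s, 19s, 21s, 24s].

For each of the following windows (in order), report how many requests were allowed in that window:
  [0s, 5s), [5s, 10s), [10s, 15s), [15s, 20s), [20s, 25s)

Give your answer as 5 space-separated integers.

Answer: 2 2 2 2 2

Derivation:
Processing requests:
  req#1 t=0s (window 0): ALLOW
  req#2 t=3s (window 0): ALLOW
  req#3 t=5s (window 1): ALLOW
  req#4 t=8s (window 1): ALLOW
  req#5 t=11s (window 2): ALLOW
  req#6 t=13s (window 2): ALLOW
  req#7 t=16s (window 3): ALLOW
  req#8 t=19s (window 3): ALLOW
  req#9 t=21s (window 4): ALLOW
  req#10 t=24s (window 4): ALLOW

Allowed counts by window: 2 2 2 2 2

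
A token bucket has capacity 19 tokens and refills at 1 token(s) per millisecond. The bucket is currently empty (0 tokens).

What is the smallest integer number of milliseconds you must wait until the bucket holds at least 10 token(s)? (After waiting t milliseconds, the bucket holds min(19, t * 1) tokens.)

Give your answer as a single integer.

Need t * 1 >= 10, so t >= 10/1.
Smallest integer t = ceil(10/1) = 10.

Answer: 10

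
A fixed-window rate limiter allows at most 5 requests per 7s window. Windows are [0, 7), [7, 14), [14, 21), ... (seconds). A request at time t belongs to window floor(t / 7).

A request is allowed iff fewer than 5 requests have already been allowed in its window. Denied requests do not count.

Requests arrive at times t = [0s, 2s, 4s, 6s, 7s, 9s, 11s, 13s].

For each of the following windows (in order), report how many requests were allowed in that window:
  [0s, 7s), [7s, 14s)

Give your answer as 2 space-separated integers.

Answer: 4 4

Derivation:
Processing requests:
  req#1 t=0s (window 0): ALLOW
  req#2 t=2s (window 0): ALLOW
  req#3 t=4s (window 0): ALLOW
  req#4 t=6s (window 0): ALLOW
  req#5 t=7s (window 1): ALLOW
  req#6 t=9s (window 1): ALLOW
  req#7 t=11s (window 1): ALLOW
  req#8 t=13s (window 1): ALLOW

Allowed counts by window: 4 4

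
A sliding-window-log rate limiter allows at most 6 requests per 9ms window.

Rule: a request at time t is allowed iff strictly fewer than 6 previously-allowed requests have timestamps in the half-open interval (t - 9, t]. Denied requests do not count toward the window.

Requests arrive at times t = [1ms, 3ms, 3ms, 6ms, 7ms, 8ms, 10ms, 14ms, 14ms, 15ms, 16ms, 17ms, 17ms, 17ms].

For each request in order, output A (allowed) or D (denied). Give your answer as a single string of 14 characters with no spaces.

Tracking allowed requests in the window:
  req#1 t=1ms: ALLOW
  req#2 t=3ms: ALLOW
  req#3 t=3ms: ALLOW
  req#4 t=6ms: ALLOW
  req#5 t=7ms: ALLOW
  req#6 t=8ms: ALLOW
  req#7 t=10ms: ALLOW
  req#8 t=14ms: ALLOW
  req#9 t=14ms: ALLOW
  req#10 t=15ms: ALLOW
  req#11 t=16ms: ALLOW
  req#12 t=17ms: ALLOW
  req#13 t=17ms: DENY
  req#14 t=17ms: DENY

Answer: AAAAAAAAAAAADD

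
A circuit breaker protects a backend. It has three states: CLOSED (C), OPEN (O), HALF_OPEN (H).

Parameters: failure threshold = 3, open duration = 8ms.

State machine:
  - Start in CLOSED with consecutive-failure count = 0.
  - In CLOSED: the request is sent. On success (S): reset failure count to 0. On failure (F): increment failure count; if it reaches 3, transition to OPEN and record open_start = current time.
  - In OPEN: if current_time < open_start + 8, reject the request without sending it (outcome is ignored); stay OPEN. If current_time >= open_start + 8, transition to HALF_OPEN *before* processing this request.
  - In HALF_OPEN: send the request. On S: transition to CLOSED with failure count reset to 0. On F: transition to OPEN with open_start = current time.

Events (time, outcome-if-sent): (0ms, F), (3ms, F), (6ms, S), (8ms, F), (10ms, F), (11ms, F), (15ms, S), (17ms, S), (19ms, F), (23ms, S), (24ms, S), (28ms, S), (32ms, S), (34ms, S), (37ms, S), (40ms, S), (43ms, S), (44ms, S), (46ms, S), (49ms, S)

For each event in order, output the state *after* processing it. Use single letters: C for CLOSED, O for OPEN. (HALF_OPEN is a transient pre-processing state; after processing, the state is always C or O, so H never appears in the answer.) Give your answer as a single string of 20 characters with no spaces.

Answer: CCCCCOOOOOOCCCCCCCCC

Derivation:
State after each event:
  event#1 t=0ms outcome=F: state=CLOSED
  event#2 t=3ms outcome=F: state=CLOSED
  event#3 t=6ms outcome=S: state=CLOSED
  event#4 t=8ms outcome=F: state=CLOSED
  event#5 t=10ms outcome=F: state=CLOSED
  event#6 t=11ms outcome=F: state=OPEN
  event#7 t=15ms outcome=S: state=OPEN
  event#8 t=17ms outcome=S: state=OPEN
  event#9 t=19ms outcome=F: state=OPEN
  event#10 t=23ms outcome=S: state=OPEN
  event#11 t=24ms outcome=S: state=OPEN
  event#12 t=28ms outcome=S: state=CLOSED
  event#13 t=32ms outcome=S: state=CLOSED
  event#14 t=34ms outcome=S: state=CLOSED
  event#15 t=37ms outcome=S: state=CLOSED
  event#16 t=40ms outcome=S: state=CLOSED
  event#17 t=43ms outcome=S: state=CLOSED
  event#18 t=44ms outcome=S: state=CLOSED
  event#19 t=46ms outcome=S: state=CLOSED
  event#20 t=49ms outcome=S: state=CLOSED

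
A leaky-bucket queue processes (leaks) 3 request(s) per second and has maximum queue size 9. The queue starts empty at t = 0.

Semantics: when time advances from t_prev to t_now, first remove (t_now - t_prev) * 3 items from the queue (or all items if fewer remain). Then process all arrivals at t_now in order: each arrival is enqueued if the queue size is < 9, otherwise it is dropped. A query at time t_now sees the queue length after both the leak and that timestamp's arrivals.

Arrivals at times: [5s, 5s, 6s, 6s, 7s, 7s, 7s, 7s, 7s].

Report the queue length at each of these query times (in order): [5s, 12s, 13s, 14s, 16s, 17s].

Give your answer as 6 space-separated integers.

Answer: 2 0 0 0 0 0

Derivation:
Queue lengths at query times:
  query t=5s: backlog = 2
  query t=12s: backlog = 0
  query t=13s: backlog = 0
  query t=14s: backlog = 0
  query t=16s: backlog = 0
  query t=17s: backlog = 0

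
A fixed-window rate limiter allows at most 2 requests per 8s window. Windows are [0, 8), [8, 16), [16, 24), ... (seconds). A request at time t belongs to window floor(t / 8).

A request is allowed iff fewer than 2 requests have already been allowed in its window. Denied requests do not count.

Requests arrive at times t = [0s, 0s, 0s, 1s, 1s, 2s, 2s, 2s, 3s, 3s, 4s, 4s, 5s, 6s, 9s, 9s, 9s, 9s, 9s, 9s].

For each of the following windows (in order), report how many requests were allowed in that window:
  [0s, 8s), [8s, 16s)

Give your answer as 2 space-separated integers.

Answer: 2 2

Derivation:
Processing requests:
  req#1 t=0s (window 0): ALLOW
  req#2 t=0s (window 0): ALLOW
  req#3 t=0s (window 0): DENY
  req#4 t=1s (window 0): DENY
  req#5 t=1s (window 0): DENY
  req#6 t=2s (window 0): DENY
  req#7 t=2s (window 0): DENY
  req#8 t=2s (window 0): DENY
  req#9 t=3s (window 0): DENY
  req#10 t=3s (window 0): DENY
  req#11 t=4s (window 0): DENY
  req#12 t=4s (window 0): DENY
  req#13 t=5s (window 0): DENY
  req#14 t=6s (window 0): DENY
  req#15 t=9s (window 1): ALLOW
  req#16 t=9s (window 1): ALLOW
  req#17 t=9s (window 1): DENY
  req#18 t=9s (window 1): DENY
  req#19 t=9s (window 1): DENY
  req#20 t=9s (window 1): DENY

Allowed counts by window: 2 2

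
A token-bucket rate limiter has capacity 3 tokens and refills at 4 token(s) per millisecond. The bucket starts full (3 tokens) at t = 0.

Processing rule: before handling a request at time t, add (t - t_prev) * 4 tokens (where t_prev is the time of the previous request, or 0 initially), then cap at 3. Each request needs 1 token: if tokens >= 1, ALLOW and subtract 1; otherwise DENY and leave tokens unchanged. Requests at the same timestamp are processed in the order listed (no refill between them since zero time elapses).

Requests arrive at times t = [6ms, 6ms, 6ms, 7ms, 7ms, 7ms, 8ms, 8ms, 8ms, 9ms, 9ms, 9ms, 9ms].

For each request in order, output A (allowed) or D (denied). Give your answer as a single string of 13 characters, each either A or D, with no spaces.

Simulating step by step:
  req#1 t=6ms: ALLOW
  req#2 t=6ms: ALLOW
  req#3 t=6ms: ALLOW
  req#4 t=7ms: ALLOW
  req#5 t=7ms: ALLOW
  req#6 t=7ms: ALLOW
  req#7 t=8ms: ALLOW
  req#8 t=8ms: ALLOW
  req#9 t=8ms: ALLOW
  req#10 t=9ms: ALLOW
  req#11 t=9ms: ALLOW
  req#12 t=9ms: ALLOW
  req#13 t=9ms: DENY

Answer: AAAAAAAAAAAAD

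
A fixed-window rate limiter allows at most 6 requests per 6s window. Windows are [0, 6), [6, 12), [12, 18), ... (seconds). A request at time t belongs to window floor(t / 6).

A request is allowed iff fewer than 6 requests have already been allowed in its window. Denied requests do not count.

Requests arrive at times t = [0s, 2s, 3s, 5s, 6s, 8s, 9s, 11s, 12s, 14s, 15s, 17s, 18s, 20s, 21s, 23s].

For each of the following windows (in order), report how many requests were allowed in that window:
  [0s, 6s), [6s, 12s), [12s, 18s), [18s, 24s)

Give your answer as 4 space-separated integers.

Processing requests:
  req#1 t=0s (window 0): ALLOW
  req#2 t=2s (window 0): ALLOW
  req#3 t=3s (window 0): ALLOW
  req#4 t=5s (window 0): ALLOW
  req#5 t=6s (window 1): ALLOW
  req#6 t=8s (window 1): ALLOW
  req#7 t=9s (window 1): ALLOW
  req#8 t=11s (window 1): ALLOW
  req#9 t=12s (window 2): ALLOW
  req#10 t=14s (window 2): ALLOW
  req#11 t=15s (window 2): ALLOW
  req#12 t=17s (window 2): ALLOW
  req#13 t=18s (window 3): ALLOW
  req#14 t=20s (window 3): ALLOW
  req#15 t=21s (window 3): ALLOW
  req#16 t=23s (window 3): ALLOW

Allowed counts by window: 4 4 4 4

Answer: 4 4 4 4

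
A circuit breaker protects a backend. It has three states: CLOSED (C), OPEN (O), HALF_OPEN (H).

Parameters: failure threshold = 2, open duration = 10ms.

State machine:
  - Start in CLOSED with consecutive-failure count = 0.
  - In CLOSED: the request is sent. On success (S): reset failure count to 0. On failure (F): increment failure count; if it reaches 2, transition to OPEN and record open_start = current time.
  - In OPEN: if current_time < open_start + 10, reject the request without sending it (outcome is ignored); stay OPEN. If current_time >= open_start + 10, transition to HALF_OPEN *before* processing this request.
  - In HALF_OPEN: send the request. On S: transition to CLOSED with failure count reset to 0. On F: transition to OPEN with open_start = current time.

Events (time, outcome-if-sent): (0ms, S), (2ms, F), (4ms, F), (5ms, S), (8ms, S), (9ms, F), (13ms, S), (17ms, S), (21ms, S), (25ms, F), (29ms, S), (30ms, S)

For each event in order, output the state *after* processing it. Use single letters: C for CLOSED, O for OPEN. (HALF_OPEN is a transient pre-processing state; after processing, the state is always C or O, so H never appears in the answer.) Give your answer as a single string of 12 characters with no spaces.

State after each event:
  event#1 t=0ms outcome=S: state=CLOSED
  event#2 t=2ms outcome=F: state=CLOSED
  event#3 t=4ms outcome=F: state=OPEN
  event#4 t=5ms outcome=S: state=OPEN
  event#5 t=8ms outcome=S: state=OPEN
  event#6 t=9ms outcome=F: state=OPEN
  event#7 t=13ms outcome=S: state=OPEN
  event#8 t=17ms outcome=S: state=CLOSED
  event#9 t=21ms outcome=S: state=CLOSED
  event#10 t=25ms outcome=F: state=CLOSED
  event#11 t=29ms outcome=S: state=CLOSED
  event#12 t=30ms outcome=S: state=CLOSED

Answer: CCOOOOOCCCCC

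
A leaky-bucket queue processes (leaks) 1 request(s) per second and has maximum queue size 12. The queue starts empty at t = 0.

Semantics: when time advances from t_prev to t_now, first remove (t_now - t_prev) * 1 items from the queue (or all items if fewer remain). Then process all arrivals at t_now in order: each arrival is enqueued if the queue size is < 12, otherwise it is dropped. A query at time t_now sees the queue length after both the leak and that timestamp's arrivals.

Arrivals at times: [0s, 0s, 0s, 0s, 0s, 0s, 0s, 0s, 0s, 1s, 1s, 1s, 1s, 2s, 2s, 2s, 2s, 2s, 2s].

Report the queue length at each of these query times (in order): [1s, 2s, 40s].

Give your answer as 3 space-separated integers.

Queue lengths at query times:
  query t=1s: backlog = 12
  query t=2s: backlog = 12
  query t=40s: backlog = 0

Answer: 12 12 0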